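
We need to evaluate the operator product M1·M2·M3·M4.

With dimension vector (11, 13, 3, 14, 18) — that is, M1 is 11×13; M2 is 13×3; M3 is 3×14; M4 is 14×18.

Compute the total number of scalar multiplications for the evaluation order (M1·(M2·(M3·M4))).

(M3·M4): 3×14 by 14×18 → 3×18, cost 3·14·18 = 756
(M2·(M3·M4)): 13×3 by 3×18 → 13×18, cost 13·3·18 = 702; cumulative 1458
(M1·(M2·(M3·M4))): 11×13 by 13×18 → 11×18, cost 11·13·18 = 2574; cumulative 4032
Total: 4032 scalar multiplications.

4032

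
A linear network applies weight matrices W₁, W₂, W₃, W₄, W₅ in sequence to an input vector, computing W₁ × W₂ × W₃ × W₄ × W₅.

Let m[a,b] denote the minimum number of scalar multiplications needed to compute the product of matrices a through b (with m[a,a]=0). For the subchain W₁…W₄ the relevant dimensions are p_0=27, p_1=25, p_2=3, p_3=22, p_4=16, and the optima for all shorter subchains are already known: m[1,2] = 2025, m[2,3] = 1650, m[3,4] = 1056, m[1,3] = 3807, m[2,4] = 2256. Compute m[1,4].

m[1,4] = min over k∈[1,3] of m[1,k]+m[k+1,4]+p_{0}·p_k·p_{4}.
k=1: 0 + 2256 + 27·25·16 = 13056; k=2: 2025 + 1056 + 27·3·16 = 4377; k=3: 3807 + 0 + 27·22·16 = 13311.
Minimum: 4377 at k=2.

4377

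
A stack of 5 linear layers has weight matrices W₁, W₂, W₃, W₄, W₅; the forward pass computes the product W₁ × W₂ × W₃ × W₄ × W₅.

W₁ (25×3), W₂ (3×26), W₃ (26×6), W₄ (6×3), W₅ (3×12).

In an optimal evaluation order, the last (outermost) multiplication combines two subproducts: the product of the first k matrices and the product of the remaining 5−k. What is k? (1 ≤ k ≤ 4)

Adjacent pairs: W₁W₂ = 25·3·26 = 1950; W₂W₃ = 3·26·6 = 468; W₃W₄ = 26·6·3 = 468; W₄W₅ = 6·3·12 = 216.
Length 3: W₁..W₃: k=1: 0+468+25·3·6=918; k=2: 1950+0+25·26·6=5850 → min 918 | W₂..W₄: k=2: 0+468+3·26·3=702; k=3: 468+0+3·6·3=522 → min 522 | W₃..W₅: k=3: 0+216+26·6·12=2088; k=4: 468+0+26·3·12=1404 → min 1404.
Length 4: W₁..W₄: k=1: 0+522+25·3·3=747; k=2: 1950+468+25·26·3=4368; k=3: 918+0+25·6·3=1368 → min 747 | W₂..W₅: k=2: 0+1404+3·26·12=2340; k=3: 468+216+3·6·12=900; k=4: 522+0+3·3·12=630 → min 630.
Top-level splits: k=1: (W₁..W₁)·(W₂..W₅) → 0+630+25·3·12 = 1530; k=2: (W₁..W₂)·(W₃..W₅) → 1950+1404+25·26·12 = 11154; k=3: (W₁..W₃)·(W₄..W₅) → 918+216+25·6·12 = 2934; k=4: (W₁..W₄)·(W₅..W₅) → 747+0+25·3·12 = 1647.
Best split is after W₁, i.e. k = 1.

1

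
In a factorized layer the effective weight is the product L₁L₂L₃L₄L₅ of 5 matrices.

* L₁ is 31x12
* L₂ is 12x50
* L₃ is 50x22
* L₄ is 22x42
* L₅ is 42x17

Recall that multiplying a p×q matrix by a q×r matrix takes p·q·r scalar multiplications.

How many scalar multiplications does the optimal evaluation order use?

39180

Adjacent pairs: L₁L₂ = 31·12·50 = 18600; L₂L₃ = 12·50·22 = 13200; L₃L₄ = 50·22·42 = 46200; L₄L₅ = 22·42·17 = 15708.
Length 3: L₁..L₃: k=1: 0+13200+31·12·22=21384; k=2: 18600+0+31·50·22=52700 → min 21384 | L₂..L₄: k=2: 0+46200+12·50·42=71400; k=3: 13200+0+12·22·42=24288 → min 24288 | L₃..L₅: k=3: 0+15708+50·22·17=34408; k=4: 46200+0+50·42·17=81900 → min 34408.
Length 4: L₁..L₄: k=1: 0+24288+31·12·42=39912; k=2: 18600+46200+31·50·42=129900; k=3: 21384+0+31·22·42=50028 → min 39912 | L₂..L₅: k=2: 0+34408+12·50·17=44608; k=3: 13200+15708+12·22·17=33396; k=4: 24288+0+12·42·17=32856 → min 32856.
Length 5: L₁..L₅: k=1: 0+32856+31·12·17=39180; k=2: 18600+34408+31·50·17=79358; k=3: 21384+15708+31·22·17=48686; k=4: 39912+0+31·42·17=62046 → min 39180.
Optimal order: (L₁(((L₂L₃)L₄)L₅)) with cost 39180.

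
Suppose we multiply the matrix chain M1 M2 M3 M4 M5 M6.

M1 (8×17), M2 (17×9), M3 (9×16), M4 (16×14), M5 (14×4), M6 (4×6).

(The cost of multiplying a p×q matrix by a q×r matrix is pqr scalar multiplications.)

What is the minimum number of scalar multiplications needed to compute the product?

2820

Adjacent pairs: M1M2 = 8·17·9 = 1224; M2M3 = 17·9·16 = 2448; M3M4 = 9·16·14 = 2016; M4M5 = 16·14·4 = 896; M5M6 = 14·4·6 = 336.
Length 3: M1..M3: k=1: 0+2448+8·17·16=4624; k=2: 1224+0+8·9·16=2376 → min 2376 | M2..M4: k=2: 0+2016+17·9·14=4158; k=3: 2448+0+17·16·14=6256 → min 4158 | M3..M5: k=3: 0+896+9·16·4=1472; k=4: 2016+0+9·14·4=2520 → min 1472 | M4..M6: k=4: 0+336+16·14·6=1680; k=5: 896+0+16·4·6=1280 → min 1280.
Length 4: M1..M4: k=1: 0+4158+8·17·14=6062; k=2: 1224+2016+8·9·14=4248; k=3: 2376+0+8·16·14=4168 → min 4168 | M2..M5: k=2: 0+1472+17·9·4=2084; k=3: 2448+896+17·16·4=4432; k=4: 4158+0+17·14·4=5110 → min 2084 | M3..M6: k=3: 0+1280+9·16·6=2144; k=4: 2016+336+9·14·6=3108; k=5: 1472+0+9·4·6=1688 → min 1688.
Length 5: M1..M5: k=1: 0+2084+8·17·4=2628; k=2: 1224+1472+8·9·4=2984; k=3: 2376+896+8·16·4=3784; k=4: 4168+0+8·14·4=4616 → min 2628 | M2..M6: k=2: 0+1688+17·9·6=2606; k=3: 2448+1280+17·16·6=5360; k=4: 4158+336+17·14·6=5922; k=5: 2084+0+17·4·6=2492 → min 2492.
Length 6: M1..M6: k=1: 0+2492+8·17·6=3308; k=2: 1224+1688+8·9·6=3344; k=3: 2376+1280+8·16·6=4424; k=4: 4168+336+8·14·6=5176; k=5: 2628+0+8·4·6=2820 → min 2820.
Optimal order: ((M1 (M2 (M3 (M4 M5)))) M6) with cost 2820.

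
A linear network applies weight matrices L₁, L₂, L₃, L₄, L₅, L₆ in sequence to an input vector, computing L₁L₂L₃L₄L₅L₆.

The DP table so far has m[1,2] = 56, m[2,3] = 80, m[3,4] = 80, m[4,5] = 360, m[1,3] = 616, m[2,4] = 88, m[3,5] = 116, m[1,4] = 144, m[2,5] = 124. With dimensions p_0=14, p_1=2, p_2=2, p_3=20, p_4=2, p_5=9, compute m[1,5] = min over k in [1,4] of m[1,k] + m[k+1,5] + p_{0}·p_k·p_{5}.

m[1,5] = min over k∈[1,4] of m[1,k]+m[k+1,5]+p_{0}·p_k·p_{5}.
k=1: 0 + 124 + 14·2·9 = 376; k=2: 56 + 116 + 14·2·9 = 424; k=3: 616 + 360 + 14·20·9 = 3496; k=4: 144 + 0 + 14·2·9 = 396.
Minimum: 376 at k=1.

376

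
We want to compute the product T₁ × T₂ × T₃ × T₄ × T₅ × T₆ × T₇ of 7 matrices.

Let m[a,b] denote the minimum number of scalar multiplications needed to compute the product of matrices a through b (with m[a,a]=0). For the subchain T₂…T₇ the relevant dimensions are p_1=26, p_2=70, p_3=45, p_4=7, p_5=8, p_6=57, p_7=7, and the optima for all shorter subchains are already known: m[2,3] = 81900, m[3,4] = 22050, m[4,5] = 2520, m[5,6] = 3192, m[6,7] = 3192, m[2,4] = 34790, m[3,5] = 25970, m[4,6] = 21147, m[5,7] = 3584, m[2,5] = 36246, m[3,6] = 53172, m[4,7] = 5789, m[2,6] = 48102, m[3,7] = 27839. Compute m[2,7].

39648

m[2,7] = min over k∈[2,6] of m[2,k]+m[k+1,7]+p_{1}·p_k·p_{7}.
k=2: 0 + 27839 + 26·70·7 = 40579; k=3: 81900 + 5789 + 26·45·7 = 95879; k=4: 34790 + 3584 + 26·7·7 = 39648; k=5: 36246 + 3192 + 26·8·7 = 40894; k=6: 48102 + 0 + 26·57·7 = 58476.
Minimum: 39648 at k=4.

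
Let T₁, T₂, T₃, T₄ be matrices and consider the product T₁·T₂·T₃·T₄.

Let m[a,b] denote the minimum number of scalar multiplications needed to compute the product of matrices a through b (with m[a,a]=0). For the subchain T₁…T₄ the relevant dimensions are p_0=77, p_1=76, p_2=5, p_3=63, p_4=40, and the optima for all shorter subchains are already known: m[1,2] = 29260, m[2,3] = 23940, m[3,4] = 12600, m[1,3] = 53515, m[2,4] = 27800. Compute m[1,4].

57260

m[1,4] = min over k∈[1,3] of m[1,k]+m[k+1,4]+p_{0}·p_k·p_{4}.
k=1: 0 + 27800 + 77·76·40 = 261880; k=2: 29260 + 12600 + 77·5·40 = 57260; k=3: 53515 + 0 + 77·63·40 = 247555.
Minimum: 57260 at k=2.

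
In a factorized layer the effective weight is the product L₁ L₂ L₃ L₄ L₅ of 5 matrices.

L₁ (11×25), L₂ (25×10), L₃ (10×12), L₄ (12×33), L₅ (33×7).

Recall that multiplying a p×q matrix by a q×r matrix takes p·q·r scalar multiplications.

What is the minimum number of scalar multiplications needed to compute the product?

Adjacent pairs: L₁L₂ = 11·25·10 = 2750; L₂L₃ = 25·10·12 = 3000; L₃L₄ = 10·12·33 = 3960; L₄L₅ = 12·33·7 = 2772.
Length 3: L₁..L₃: k=1: 0+3000+11·25·12=6300; k=2: 2750+0+11·10·12=4070 → min 4070 | L₂..L₄: k=2: 0+3960+25·10·33=12210; k=3: 3000+0+25·12·33=12900 → min 12210 | L₃..L₅: k=3: 0+2772+10·12·7=3612; k=4: 3960+0+10·33·7=6270 → min 3612.
Length 4: L₁..L₄: k=1: 0+12210+11·25·33=21285; k=2: 2750+3960+11·10·33=10340; k=3: 4070+0+11·12·33=8426 → min 8426 | L₂..L₅: k=2: 0+3612+25·10·7=5362; k=3: 3000+2772+25·12·7=7872; k=4: 12210+0+25·33·7=17985 → min 5362.
Length 5: L₁..L₅: k=1: 0+5362+11·25·7=7287; k=2: 2750+3612+11·10·7=7132; k=3: 4070+2772+11·12·7=7766; k=4: 8426+0+11·33·7=10967 → min 7132.
Optimal order: ((L₁ L₂) (L₃ (L₄ L₅))) with cost 7132.

7132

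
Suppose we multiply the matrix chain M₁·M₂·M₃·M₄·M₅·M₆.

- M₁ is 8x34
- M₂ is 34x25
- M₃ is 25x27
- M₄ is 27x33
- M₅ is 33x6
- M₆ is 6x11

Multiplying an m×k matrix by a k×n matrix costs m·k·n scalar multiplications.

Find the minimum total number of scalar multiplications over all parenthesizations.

Adjacent pairs: M₁M₂ = 8·34·25 = 6800; M₂M₃ = 34·25·27 = 22950; M₃M₄ = 25·27·33 = 22275; M₄M₅ = 27·33·6 = 5346; M₅M₆ = 33·6·11 = 2178.
Length 3: M₁..M₃: k=1: 0+22950+8·34·27=30294; k=2: 6800+0+8·25·27=12200 → min 12200 | M₂..M₄: k=2: 0+22275+34·25·33=50325; k=3: 22950+0+34·27·33=53244 → min 50325 | M₃..M₅: k=3: 0+5346+25·27·6=9396; k=4: 22275+0+25·33·6=27225 → min 9396 | M₄..M₆: k=4: 0+2178+27·33·11=11979; k=5: 5346+0+27·6·11=7128 → min 7128.
Length 4: M₁..M₄: k=1: 0+50325+8·34·33=59301; k=2: 6800+22275+8·25·33=35675; k=3: 12200+0+8·27·33=19328 → min 19328 | M₂..M₅: k=2: 0+9396+34·25·6=14496; k=3: 22950+5346+34·27·6=33804; k=4: 50325+0+34·33·6=57057 → min 14496 | M₃..M₆: k=3: 0+7128+25·27·11=14553; k=4: 22275+2178+25·33·11=33528; k=5: 9396+0+25·6·11=11046 → min 11046.
Length 5: M₁..M₅: k=1: 0+14496+8·34·6=16128; k=2: 6800+9396+8·25·6=17396; k=3: 12200+5346+8·27·6=18842; k=4: 19328+0+8·33·6=20912 → min 16128 | M₂..M₆: k=2: 0+11046+34·25·11=20396; k=3: 22950+7128+34·27·11=40176; k=4: 50325+2178+34·33·11=64845; k=5: 14496+0+34·6·11=16740 → min 16740.
Length 6: M₁..M₆: k=1: 0+16740+8·34·11=19732; k=2: 6800+11046+8·25·11=20046; k=3: 12200+7128+8·27·11=21704; k=4: 19328+2178+8·33·11=24410; k=5: 16128+0+8·6·11=16656 → min 16656.
Optimal order: ((M₁·(M₂·(M₃·(M₄·M₅))))·M₆) with cost 16656.

16656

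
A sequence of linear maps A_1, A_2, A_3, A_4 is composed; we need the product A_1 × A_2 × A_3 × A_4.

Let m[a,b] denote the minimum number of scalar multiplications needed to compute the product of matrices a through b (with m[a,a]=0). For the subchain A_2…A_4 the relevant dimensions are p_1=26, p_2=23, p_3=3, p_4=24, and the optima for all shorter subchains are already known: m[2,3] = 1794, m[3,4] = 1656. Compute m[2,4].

3666

m[2,4] = min over k∈[2,3] of m[2,k]+m[k+1,4]+p_{1}·p_k·p_{4}.
k=2: 0 + 1656 + 26·23·24 = 16008; k=3: 1794 + 0 + 26·3·24 = 3666.
Minimum: 3666 at k=3.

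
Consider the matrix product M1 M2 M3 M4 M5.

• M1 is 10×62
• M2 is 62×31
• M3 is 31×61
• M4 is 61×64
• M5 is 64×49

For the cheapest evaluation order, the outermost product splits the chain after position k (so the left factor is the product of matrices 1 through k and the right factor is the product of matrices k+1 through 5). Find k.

4

Adjacent pairs: M1M2 = 10·62·31 = 19220; M2M3 = 62·31·61 = 117242; M3M4 = 31·61·64 = 121024; M4M5 = 61·64·49 = 191296.
Length 3: M1..M3: k=1: 0+117242+10·62·61=155062; k=2: 19220+0+10·31·61=38130 → min 38130 | M2..M4: k=2: 0+121024+62·31·64=244032; k=3: 117242+0+62·61·64=359290 → min 244032 | M3..M5: k=3: 0+191296+31·61·49=283955; k=4: 121024+0+31·64·49=218240 → min 218240.
Length 4: M1..M4: k=1: 0+244032+10·62·64=283712; k=2: 19220+121024+10·31·64=160084; k=3: 38130+0+10·61·64=77170 → min 77170 | M2..M5: k=2: 0+218240+62·31·49=312418; k=3: 117242+191296+62·61·49=493856; k=4: 244032+0+62·64·49=438464 → min 312418.
Top-level splits: k=1: (M1..M1)·(M2..M5) → 0+312418+10·62·49 = 342798; k=2: (M1..M2)·(M3..M5) → 19220+218240+10·31·49 = 252650; k=3: (M1..M3)·(M4..M5) → 38130+191296+10·61·49 = 259316; k=4: (M1..M4)·(M5..M5) → 77170+0+10·64·49 = 108530.
Best split is after M4, i.e. k = 4.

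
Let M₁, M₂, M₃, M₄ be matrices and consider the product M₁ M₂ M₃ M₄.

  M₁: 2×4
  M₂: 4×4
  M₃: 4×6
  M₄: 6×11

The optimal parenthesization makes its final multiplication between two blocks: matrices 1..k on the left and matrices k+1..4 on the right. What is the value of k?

Adjacent pairs: M₁M₂ = 2·4·4 = 32; M₂M₃ = 4·4·6 = 96; M₃M₄ = 4·6·11 = 264.
Length 3: M₁..M₃: k=1: 0+96+2·4·6=144; k=2: 32+0+2·4·6=80 → min 80 | M₂..M₄: k=2: 0+264+4·4·11=440; k=3: 96+0+4·6·11=360 → min 360.
Top-level splits: k=1: (M₁..M₁)·(M₂..M₄) → 0+360+2·4·11 = 448; k=2: (M₁..M₂)·(M₃..M₄) → 32+264+2·4·11 = 384; k=3: (M₁..M₃)·(M₄..M₄) → 80+0+2·6·11 = 212.
Best split is after M₃, i.e. k = 3.

3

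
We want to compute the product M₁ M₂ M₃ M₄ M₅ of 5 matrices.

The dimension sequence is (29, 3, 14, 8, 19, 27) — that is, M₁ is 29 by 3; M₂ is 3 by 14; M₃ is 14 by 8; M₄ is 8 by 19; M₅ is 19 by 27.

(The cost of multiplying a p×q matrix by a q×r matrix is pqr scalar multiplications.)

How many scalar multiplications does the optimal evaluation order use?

4680

Adjacent pairs: M₁M₂ = 29·3·14 = 1218; M₂M₃ = 3·14·8 = 336; M₃M₄ = 14·8·19 = 2128; M₄M₅ = 8·19·27 = 4104.
Length 3: M₁..M₃: k=1: 0+336+29·3·8=1032; k=2: 1218+0+29·14·8=4466 → min 1032 | M₂..M₄: k=2: 0+2128+3·14·19=2926; k=3: 336+0+3·8·19=792 → min 792 | M₃..M₅: k=3: 0+4104+14·8·27=7128; k=4: 2128+0+14·19·27=9310 → min 7128.
Length 4: M₁..M₄: k=1: 0+792+29·3·19=2445; k=2: 1218+2128+29·14·19=11060; k=3: 1032+0+29·8·19=5440 → min 2445 | M₂..M₅: k=2: 0+7128+3·14·27=8262; k=3: 336+4104+3·8·27=5088; k=4: 792+0+3·19·27=2331 → min 2331.
Length 5: M₁..M₅: k=1: 0+2331+29·3·27=4680; k=2: 1218+7128+29·14·27=19308; k=3: 1032+4104+29·8·27=11400; k=4: 2445+0+29·19·27=17322 → min 4680.
Optimal order: (M₁ (((M₂ M₃) M₄) M₅)) with cost 4680.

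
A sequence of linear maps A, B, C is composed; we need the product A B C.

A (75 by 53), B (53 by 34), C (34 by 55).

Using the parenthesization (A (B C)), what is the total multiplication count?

317735

(B C): 53×34 by 34×55 → 53×55, cost 53·34·55 = 99110
(A (B C)): 75×53 by 53×55 → 75×55, cost 75·53·55 = 218625; cumulative 317735
Total: 317735 scalar multiplications.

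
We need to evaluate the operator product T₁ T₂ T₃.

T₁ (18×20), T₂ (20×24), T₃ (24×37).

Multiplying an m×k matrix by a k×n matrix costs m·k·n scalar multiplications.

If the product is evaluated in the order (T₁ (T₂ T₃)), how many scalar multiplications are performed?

(T₂ T₃): 20×24 by 24×37 → 20×37, cost 20·24·37 = 17760
(T₁ (T₂ T₃)): 18×20 by 20×37 → 18×37, cost 18·20·37 = 13320; cumulative 31080
Total: 31080 scalar multiplications.

31080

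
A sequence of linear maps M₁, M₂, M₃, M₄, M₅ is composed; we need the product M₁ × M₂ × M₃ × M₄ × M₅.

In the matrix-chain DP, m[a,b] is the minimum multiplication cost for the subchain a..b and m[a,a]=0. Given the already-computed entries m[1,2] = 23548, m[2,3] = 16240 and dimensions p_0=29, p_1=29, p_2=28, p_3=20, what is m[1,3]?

33060

m[1,3] = min over k∈[1,2] of m[1,k]+m[k+1,3]+p_{0}·p_k·p_{3}.
k=1: 0 + 16240 + 29·29·20 = 33060; k=2: 23548 + 0 + 29·28·20 = 39788.
Minimum: 33060 at k=1.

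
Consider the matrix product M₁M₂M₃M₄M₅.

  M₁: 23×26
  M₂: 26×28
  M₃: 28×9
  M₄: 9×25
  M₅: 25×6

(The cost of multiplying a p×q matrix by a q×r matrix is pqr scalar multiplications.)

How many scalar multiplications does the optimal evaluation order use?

Adjacent pairs: M₁M₂ = 23·26·28 = 16744; M₂M₃ = 26·28·9 = 6552; M₃M₄ = 28·9·25 = 6300; M₄M₅ = 9·25·6 = 1350.
Length 3: M₁..M₃: k=1: 0+6552+23·26·9=11934; k=2: 16744+0+23·28·9=22540 → min 11934 | M₂..M₄: k=2: 0+6300+26·28·25=24500; k=3: 6552+0+26·9·25=12402 → min 12402 | M₃..M₅: k=3: 0+1350+28·9·6=2862; k=4: 6300+0+28·25·6=10500 → min 2862.
Length 4: M₁..M₄: k=1: 0+12402+23·26·25=27352; k=2: 16744+6300+23·28·25=39144; k=3: 11934+0+23·9·25=17109 → min 17109 | M₂..M₅: k=2: 0+2862+26·28·6=7230; k=3: 6552+1350+26·9·6=9306; k=4: 12402+0+26·25·6=16302 → min 7230.
Length 5: M₁..M₅: k=1: 0+7230+23·26·6=10818; k=2: 16744+2862+23·28·6=23470; k=3: 11934+1350+23·9·6=14526; k=4: 17109+0+23·25·6=20559 → min 10818.
Optimal order: (M₁(M₂(M₃(M₄M₅)))) with cost 10818.

10818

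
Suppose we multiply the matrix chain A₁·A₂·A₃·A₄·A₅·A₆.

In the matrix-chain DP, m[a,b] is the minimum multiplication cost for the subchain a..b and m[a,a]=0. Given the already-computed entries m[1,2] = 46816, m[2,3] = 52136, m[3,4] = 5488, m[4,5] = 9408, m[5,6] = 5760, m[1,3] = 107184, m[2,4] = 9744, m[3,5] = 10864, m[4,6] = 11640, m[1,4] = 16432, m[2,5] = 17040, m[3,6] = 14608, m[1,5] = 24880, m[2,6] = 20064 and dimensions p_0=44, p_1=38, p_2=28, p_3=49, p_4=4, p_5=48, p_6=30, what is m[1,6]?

27472

m[1,6] = min over k∈[1,5] of m[1,k]+m[k+1,6]+p_{0}·p_k·p_{6}.
k=1: 0 + 20064 + 44·38·30 = 70224; k=2: 46816 + 14608 + 44·28·30 = 98384; k=3: 107184 + 11640 + 44·49·30 = 183504; k=4: 16432 + 5760 + 44·4·30 = 27472; k=5: 24880 + 0 + 44·48·30 = 88240.
Minimum: 27472 at k=4.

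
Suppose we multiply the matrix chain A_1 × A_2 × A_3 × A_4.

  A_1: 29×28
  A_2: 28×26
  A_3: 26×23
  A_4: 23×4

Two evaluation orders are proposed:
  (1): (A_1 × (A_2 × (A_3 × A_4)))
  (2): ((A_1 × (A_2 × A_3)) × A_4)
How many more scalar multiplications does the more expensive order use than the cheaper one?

29536

Order (1) = (A_1 × (A_2 × (A_3 × A_4))): (A_3 × A_4): 26×23 by 23×4 → 26×4, cost 26·23·4 = 2392; (A_2 × (A_3 × A_4)): 28×26 by 26×4 → 28×4, cost 28·26·4 = 2912; cumulative 5304; (A_1 × (A_2 × (A_3 × A_4))): 29×28 by 28×4 → 29×4, cost 29·28·4 = 3248; cumulative 8552. Total 8552.
Order (2) = ((A_1 × (A_2 × A_3)) × A_4): (A_2 × A_3): 28×26 by 26×23 → 28×23, cost 28·26·23 = 16744; (A_1 × (A_2 × A_3)): 29×28 by 28×23 → 29×23, cost 29·28·23 = 18676; cumulative 35420; ((A_1 × (A_2 × A_3)) × A_4): 29×23 by 23×4 → 29×4, cost 29·23·4 = 2668; cumulative 38088. Total 38088.
Difference: |8552 − 38088| = 29536.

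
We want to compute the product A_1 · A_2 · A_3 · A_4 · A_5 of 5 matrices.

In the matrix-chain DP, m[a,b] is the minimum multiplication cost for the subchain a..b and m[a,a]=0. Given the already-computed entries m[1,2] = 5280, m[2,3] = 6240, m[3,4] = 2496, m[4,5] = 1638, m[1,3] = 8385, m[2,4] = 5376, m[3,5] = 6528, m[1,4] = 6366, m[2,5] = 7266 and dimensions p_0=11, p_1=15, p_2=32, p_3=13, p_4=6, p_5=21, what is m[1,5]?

7752

m[1,5] = min over k∈[1,4] of m[1,k]+m[k+1,5]+p_{0}·p_k·p_{5}.
k=1: 0 + 7266 + 11·15·21 = 10731; k=2: 5280 + 6528 + 11·32·21 = 19200; k=3: 8385 + 1638 + 11·13·21 = 13026; k=4: 6366 + 0 + 11·6·21 = 7752.
Minimum: 7752 at k=4.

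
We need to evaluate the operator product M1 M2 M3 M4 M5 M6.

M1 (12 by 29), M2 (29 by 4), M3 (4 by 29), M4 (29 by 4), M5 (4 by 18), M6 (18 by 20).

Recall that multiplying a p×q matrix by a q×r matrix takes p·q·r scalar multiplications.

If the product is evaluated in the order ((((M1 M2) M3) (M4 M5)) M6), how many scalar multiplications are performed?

15456

(M1 M2): 12×29 by 29×4 → 12×4, cost 12·29·4 = 1392
((M1 M2) M3): 12×4 by 4×29 → 12×29, cost 12·4·29 = 1392; cumulative 2784
(M4 M5): 29×4 by 4×18 → 29×18, cost 29·4·18 = 2088
(((M1 M2) M3) (M4 M5)): 12×29 by 29×18 → 12×18, cost 12·29·18 = 6264; cumulative 11136
((((M1 M2) M3) (M4 M5)) M6): 12×18 by 18×20 → 12×20, cost 12·18·20 = 4320; cumulative 15456
Total: 15456 scalar multiplications.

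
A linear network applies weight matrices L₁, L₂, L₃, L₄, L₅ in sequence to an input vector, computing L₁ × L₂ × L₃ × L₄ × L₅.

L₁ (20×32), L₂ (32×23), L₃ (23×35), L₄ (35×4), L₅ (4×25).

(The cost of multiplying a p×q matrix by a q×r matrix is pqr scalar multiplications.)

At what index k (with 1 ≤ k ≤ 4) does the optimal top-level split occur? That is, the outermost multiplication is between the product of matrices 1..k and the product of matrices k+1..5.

Adjacent pairs: L₁L₂ = 20·32·23 = 14720; L₂L₃ = 32·23·35 = 25760; L₃L₄ = 23·35·4 = 3220; L₄L₅ = 35·4·25 = 3500.
Length 3: L₁..L₃: k=1: 0+25760+20·32·35=48160; k=2: 14720+0+20·23·35=30820 → min 30820 | L₂..L₄: k=2: 0+3220+32·23·4=6164; k=3: 25760+0+32·35·4=30240 → min 6164 | L₃..L₅: k=3: 0+3500+23·35·25=23625; k=4: 3220+0+23·4·25=5520 → min 5520.
Length 4: L₁..L₄: k=1: 0+6164+20·32·4=8724; k=2: 14720+3220+20·23·4=19780; k=3: 30820+0+20·35·4=33620 → min 8724 | L₂..L₅: k=2: 0+5520+32·23·25=23920; k=3: 25760+3500+32·35·25=57260; k=4: 6164+0+32·4·25=9364 → min 9364.
Top-level splits: k=1: (L₁..L₁)·(L₂..L₅) → 0+9364+20·32·25 = 25364; k=2: (L₁..L₂)·(L₃..L₅) → 14720+5520+20·23·25 = 31740; k=3: (L₁..L₃)·(L₄..L₅) → 30820+3500+20·35·25 = 51820; k=4: (L₁..L₄)·(L₅..L₅) → 8724+0+20·4·25 = 10724.
Best split is after L₄, i.e. k = 4.

4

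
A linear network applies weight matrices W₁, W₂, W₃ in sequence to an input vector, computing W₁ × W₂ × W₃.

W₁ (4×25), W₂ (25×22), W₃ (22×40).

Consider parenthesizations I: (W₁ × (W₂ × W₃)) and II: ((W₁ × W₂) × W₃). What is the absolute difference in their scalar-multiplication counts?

20280

Order I = (W₁ × (W₂ × W₃)): (W₂ × W₃): 25×22 by 22×40 → 25×40, cost 25·22·40 = 22000; (W₁ × (W₂ × W₃)): 4×25 by 25×40 → 4×40, cost 4·25·40 = 4000; cumulative 26000. Total 26000.
Order II = ((W₁ × W₂) × W₃): (W₁ × W₂): 4×25 by 25×22 → 4×22, cost 4·25·22 = 2200; ((W₁ × W₂) × W₃): 4×22 by 22×40 → 4×40, cost 4·22·40 = 3520; cumulative 5720. Total 5720.
Difference: |26000 − 5720| = 20280.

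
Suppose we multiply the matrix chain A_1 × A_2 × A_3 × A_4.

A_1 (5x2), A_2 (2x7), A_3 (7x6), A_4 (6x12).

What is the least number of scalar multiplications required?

348

Adjacent pairs: A_1A_2 = 5·2·7 = 70; A_2A_3 = 2·7·6 = 84; A_3A_4 = 7·6·12 = 504.
Length 3: A_1..A_3: k=1: 0+84+5·2·6=144; k=2: 70+0+5·7·6=280 → min 144 | A_2..A_4: k=2: 0+504+2·7·12=672; k=3: 84+0+2·6·12=228 → min 228.
Length 4: A_1..A_4: k=1: 0+228+5·2·12=348; k=2: 70+504+5·7·12=994; k=3: 144+0+5·6·12=504 → min 348.
Optimal order: (A_1 × ((A_2 × A_3) × A_4)) with cost 348.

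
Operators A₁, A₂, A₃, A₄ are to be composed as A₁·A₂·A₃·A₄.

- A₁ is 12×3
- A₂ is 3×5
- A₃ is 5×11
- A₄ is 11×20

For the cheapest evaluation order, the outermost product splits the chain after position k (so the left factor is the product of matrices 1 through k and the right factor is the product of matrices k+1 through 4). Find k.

1

Adjacent pairs: A₁A₂ = 12·3·5 = 180; A₂A₃ = 3·5·11 = 165; A₃A₄ = 5·11·20 = 1100.
Length 3: A₁..A₃: k=1: 0+165+12·3·11=561; k=2: 180+0+12·5·11=840 → min 561 | A₂..A₄: k=2: 0+1100+3·5·20=1400; k=3: 165+0+3·11·20=825 → min 825.
Top-level splits: k=1: (A₁..A₁)·(A₂..A₄) → 0+825+12·3·20 = 1545; k=2: (A₁..A₂)·(A₃..A₄) → 180+1100+12·5·20 = 2480; k=3: (A₁..A₃)·(A₄..A₄) → 561+0+12·11·20 = 3201.
Best split is after A₁, i.e. k = 1.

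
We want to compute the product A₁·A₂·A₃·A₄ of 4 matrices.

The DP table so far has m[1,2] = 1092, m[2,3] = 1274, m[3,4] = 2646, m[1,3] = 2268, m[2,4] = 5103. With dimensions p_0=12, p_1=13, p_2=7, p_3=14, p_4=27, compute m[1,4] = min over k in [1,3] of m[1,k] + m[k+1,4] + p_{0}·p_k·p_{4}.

m[1,4] = min over k∈[1,3] of m[1,k]+m[k+1,4]+p_{0}·p_k·p_{4}.
k=1: 0 + 5103 + 12·13·27 = 9315; k=2: 1092 + 2646 + 12·7·27 = 6006; k=3: 2268 + 0 + 12·14·27 = 6804.
Minimum: 6006 at k=2.

6006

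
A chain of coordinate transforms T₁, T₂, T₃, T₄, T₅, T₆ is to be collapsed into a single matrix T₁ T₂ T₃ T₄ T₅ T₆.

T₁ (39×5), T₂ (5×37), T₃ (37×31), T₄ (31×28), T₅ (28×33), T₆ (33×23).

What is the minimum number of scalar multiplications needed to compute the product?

22975

Adjacent pairs: T₁T₂ = 39·5·37 = 7215; T₂T₃ = 5·37·31 = 5735; T₃T₄ = 37·31·28 = 32116; T₄T₅ = 31·28·33 = 28644; T₅T₆ = 28·33·23 = 21252.
Length 3: T₁..T₃: k=1: 0+5735+39·5·31=11780; k=2: 7215+0+39·37·31=51948 → min 11780 | T₂..T₄: k=2: 0+32116+5·37·28=37296; k=3: 5735+0+5·31·28=10075 → min 10075 | T₃..T₅: k=3: 0+28644+37·31·33=66495; k=4: 32116+0+37·28·33=66304 → min 66304 | T₄..T₆: k=4: 0+21252+31·28·23=41216; k=5: 28644+0+31·33·23=52173 → min 41216.
Length 4: T₁..T₄: k=1: 0+10075+39·5·28=15535; k=2: 7215+32116+39·37·28=79735; k=3: 11780+0+39·31·28=45632 → min 15535 | T₂..T₅: k=2: 0+66304+5·37·33=72409; k=3: 5735+28644+5·31·33=39494; k=4: 10075+0+5·28·33=14695 → min 14695 | T₃..T₆: k=3: 0+41216+37·31·23=67597; k=4: 32116+21252+37·28·23=77196; k=5: 66304+0+37·33·23=94387 → min 67597.
Length 5: T₁..T₅: k=1: 0+14695+39·5·33=21130; k=2: 7215+66304+39·37·33=121138; k=3: 11780+28644+39·31·33=80321; k=4: 15535+0+39·28·33=51571 → min 21130 | T₂..T₆: k=2: 0+67597+5·37·23=71852; k=3: 5735+41216+5·31·23=50516; k=4: 10075+21252+5·28·23=34547; k=5: 14695+0+5·33·23=18490 → min 18490.
Length 6: T₁..T₆: k=1: 0+18490+39·5·23=22975; k=2: 7215+67597+39·37·23=108001; k=3: 11780+41216+39·31·23=80803; k=4: 15535+21252+39·28·23=61903; k=5: 21130+0+39·33·23=50731 → min 22975.
Optimal order: (T₁ ((((T₂ T₃) T₄) T₅) T₆)) with cost 22975.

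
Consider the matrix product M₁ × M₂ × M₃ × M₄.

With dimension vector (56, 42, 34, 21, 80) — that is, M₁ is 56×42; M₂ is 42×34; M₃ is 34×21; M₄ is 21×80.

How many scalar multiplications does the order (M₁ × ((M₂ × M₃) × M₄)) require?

288708

(M₂ × M₃): 42×34 by 34×21 → 42×21, cost 42·34·21 = 29988
((M₂ × M₃) × M₄): 42×21 by 21×80 → 42×80, cost 42·21·80 = 70560; cumulative 100548
(M₁ × ((M₂ × M₃) × M₄)): 56×42 by 42×80 → 56×80, cost 56·42·80 = 188160; cumulative 288708
Total: 288708 scalar multiplications.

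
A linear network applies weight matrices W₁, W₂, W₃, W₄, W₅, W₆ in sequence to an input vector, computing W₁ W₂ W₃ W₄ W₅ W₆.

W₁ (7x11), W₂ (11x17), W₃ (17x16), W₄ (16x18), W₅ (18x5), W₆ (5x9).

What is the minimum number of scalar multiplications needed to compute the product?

4435

Adjacent pairs: W₁W₂ = 7·11·17 = 1309; W₂W₃ = 11·17·16 = 2992; W₃W₄ = 17·16·18 = 4896; W₄W₅ = 16·18·5 = 1440; W₅W₆ = 18·5·9 = 810.
Length 3: W₁..W₃: k=1: 0+2992+7·11·16=4224; k=2: 1309+0+7·17·16=3213 → min 3213 | W₂..W₄: k=2: 0+4896+11·17·18=8262; k=3: 2992+0+11·16·18=6160 → min 6160 | W₃..W₅: k=3: 0+1440+17·16·5=2800; k=4: 4896+0+17·18·5=6426 → min 2800 | W₄..W₆: k=4: 0+810+16·18·9=3402; k=5: 1440+0+16·5·9=2160 → min 2160.
Length 4: W₁..W₄: k=1: 0+6160+7·11·18=7546; k=2: 1309+4896+7·17·18=8347; k=3: 3213+0+7·16·18=5229 → min 5229 | W₂..W₅: k=2: 0+2800+11·17·5=3735; k=3: 2992+1440+11·16·5=5312; k=4: 6160+0+11·18·5=7150 → min 3735 | W₃..W₆: k=3: 0+2160+17·16·9=4608; k=4: 4896+810+17·18·9=8460; k=5: 2800+0+17·5·9=3565 → min 3565.
Length 5: W₁..W₅: k=1: 0+3735+7·11·5=4120; k=2: 1309+2800+7·17·5=4704; k=3: 3213+1440+7·16·5=5213; k=4: 5229+0+7·18·5=5859 → min 4120 | W₂..W₆: k=2: 0+3565+11·17·9=5248; k=3: 2992+2160+11·16·9=6736; k=4: 6160+810+11·18·9=8752; k=5: 3735+0+11·5·9=4230 → min 4230.
Length 6: W₁..W₆: k=1: 0+4230+7·11·9=4923; k=2: 1309+3565+7·17·9=5945; k=3: 3213+2160+7·16·9=6381; k=4: 5229+810+7·18·9=7173; k=5: 4120+0+7·5·9=4435 → min 4435.
Optimal order: ((W₁ (W₂ (W₃ (W₄ W₅)))) W₆) with cost 4435.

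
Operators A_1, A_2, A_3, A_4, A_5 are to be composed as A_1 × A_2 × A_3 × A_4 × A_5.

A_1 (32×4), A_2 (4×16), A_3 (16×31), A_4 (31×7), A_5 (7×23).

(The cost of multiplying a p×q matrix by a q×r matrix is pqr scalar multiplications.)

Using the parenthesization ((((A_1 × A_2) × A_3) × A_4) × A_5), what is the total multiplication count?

(A_1 × A_2): 32×4 by 4×16 → 32×16, cost 32·4·16 = 2048
((A_1 × A_2) × A_3): 32×16 by 16×31 → 32×31, cost 32·16·31 = 15872; cumulative 17920
(((A_1 × A_2) × A_3) × A_4): 32×31 by 31×7 → 32×7, cost 32·31·7 = 6944; cumulative 24864
((((A_1 × A_2) × A_3) × A_4) × A_5): 32×7 by 7×23 → 32×23, cost 32·7·23 = 5152; cumulative 30016
Total: 30016 scalar multiplications.

30016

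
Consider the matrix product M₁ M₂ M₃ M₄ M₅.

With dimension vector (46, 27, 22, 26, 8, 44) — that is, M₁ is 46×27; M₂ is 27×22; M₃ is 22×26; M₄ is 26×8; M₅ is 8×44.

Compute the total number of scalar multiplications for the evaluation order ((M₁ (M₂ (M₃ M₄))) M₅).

35456

(M₃ M₄): 22×26 by 26×8 → 22×8, cost 22·26·8 = 4576
(M₂ (M₃ M₄)): 27×22 by 22×8 → 27×8, cost 27·22·8 = 4752; cumulative 9328
(M₁ (M₂ (M₃ M₄))): 46×27 by 27×8 → 46×8, cost 46·27·8 = 9936; cumulative 19264
((M₁ (M₂ (M₃ M₄))) M₅): 46×8 by 8×44 → 46×44, cost 46·8·44 = 16192; cumulative 35456
Total: 35456 scalar multiplications.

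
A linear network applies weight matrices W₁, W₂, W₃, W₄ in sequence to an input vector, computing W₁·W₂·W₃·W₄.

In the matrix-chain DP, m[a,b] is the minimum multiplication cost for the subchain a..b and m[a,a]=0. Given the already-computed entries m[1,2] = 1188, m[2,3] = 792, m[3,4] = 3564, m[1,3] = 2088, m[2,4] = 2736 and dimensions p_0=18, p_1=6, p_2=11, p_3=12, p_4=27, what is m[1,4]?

5652

m[1,4] = min over k∈[1,3] of m[1,k]+m[k+1,4]+p_{0}·p_k·p_{4}.
k=1: 0 + 2736 + 18·6·27 = 5652; k=2: 1188 + 3564 + 18·11·27 = 10098; k=3: 2088 + 0 + 18·12·27 = 7920.
Minimum: 5652 at k=1.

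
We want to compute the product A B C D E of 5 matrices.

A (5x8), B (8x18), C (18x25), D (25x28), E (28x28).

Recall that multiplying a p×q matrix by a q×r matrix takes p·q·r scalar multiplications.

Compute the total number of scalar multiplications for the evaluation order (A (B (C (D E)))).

37352

(D E): 25×28 by 28×28 → 25×28, cost 25·28·28 = 19600
(C (D E)): 18×25 by 25×28 → 18×28, cost 18·25·28 = 12600; cumulative 32200
(B (C (D E))): 8×18 by 18×28 → 8×28, cost 8·18·28 = 4032; cumulative 36232
(A (B (C (D E)))): 5×8 by 8×28 → 5×28, cost 5·8·28 = 1120; cumulative 37352
Total: 37352 scalar multiplications.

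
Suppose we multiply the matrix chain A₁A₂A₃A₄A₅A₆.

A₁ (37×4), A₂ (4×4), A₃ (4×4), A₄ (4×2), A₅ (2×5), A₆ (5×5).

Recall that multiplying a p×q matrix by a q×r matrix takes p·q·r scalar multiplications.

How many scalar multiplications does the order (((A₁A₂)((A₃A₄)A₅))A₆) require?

2329

(A₁A₂): 37×4 by 4×4 → 37×4, cost 37·4·4 = 592
(A₃A₄): 4×4 by 4×2 → 4×2, cost 4·4·2 = 32
((A₃A₄)A₅): 4×2 by 2×5 → 4×5, cost 4·2·5 = 40; cumulative 72
((A₁A₂)((A₃A₄)A₅)): 37×4 by 4×5 → 37×5, cost 37·4·5 = 740; cumulative 1404
(((A₁A₂)((A₃A₄)A₅))A₆): 37×5 by 5×5 → 37×5, cost 37·5·5 = 925; cumulative 2329
Total: 2329 scalar multiplications.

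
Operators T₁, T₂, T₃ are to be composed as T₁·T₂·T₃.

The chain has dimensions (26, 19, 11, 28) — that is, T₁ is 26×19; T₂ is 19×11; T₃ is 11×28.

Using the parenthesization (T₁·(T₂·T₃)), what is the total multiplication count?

19684

(T₂·T₃): 19×11 by 11×28 → 19×28, cost 19·11·28 = 5852
(T₁·(T₂·T₃)): 26×19 by 19×28 → 26×28, cost 26·19·28 = 13832; cumulative 19684
Total: 19684 scalar multiplications.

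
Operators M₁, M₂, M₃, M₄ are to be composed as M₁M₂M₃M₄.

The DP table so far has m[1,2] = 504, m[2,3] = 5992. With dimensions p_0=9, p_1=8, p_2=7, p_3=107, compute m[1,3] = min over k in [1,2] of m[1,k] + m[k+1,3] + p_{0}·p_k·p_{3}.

m[1,3] = min over k∈[1,2] of m[1,k]+m[k+1,3]+p_{0}·p_k·p_{3}.
k=1: 0 + 5992 + 9·8·107 = 13696; k=2: 504 + 0 + 9·7·107 = 7245.
Minimum: 7245 at k=2.

7245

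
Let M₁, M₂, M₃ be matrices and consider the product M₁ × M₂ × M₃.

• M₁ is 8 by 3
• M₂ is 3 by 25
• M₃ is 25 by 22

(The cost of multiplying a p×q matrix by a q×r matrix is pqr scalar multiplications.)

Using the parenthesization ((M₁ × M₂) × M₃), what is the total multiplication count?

(M₁ × M₂): 8×3 by 3×25 → 8×25, cost 8·3·25 = 600
((M₁ × M₂) × M₃): 8×25 by 25×22 → 8×22, cost 8·25·22 = 4400; cumulative 5000
Total: 5000 scalar multiplications.

5000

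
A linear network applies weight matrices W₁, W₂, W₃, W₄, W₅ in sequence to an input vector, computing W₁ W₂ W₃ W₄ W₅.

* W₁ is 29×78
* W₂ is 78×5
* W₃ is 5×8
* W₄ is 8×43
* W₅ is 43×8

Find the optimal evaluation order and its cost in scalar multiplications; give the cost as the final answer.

Adjacent pairs: W₁W₂ = 29·78·5 = 11310; W₂W₃ = 78·5·8 = 3120; W₃W₄ = 5·8·43 = 1720; W₄W₅ = 8·43·8 = 2752.
Length 3: W₁..W₃: k=1: 0+3120+29·78·8=21216; k=2: 11310+0+29·5·8=12470 → min 12470 | W₂..W₄: k=2: 0+1720+78·5·43=18490; k=3: 3120+0+78·8·43=29952 → min 18490 | W₃..W₅: k=3: 0+2752+5·8·8=3072; k=4: 1720+0+5·43·8=3440 → min 3072.
Length 4: W₁..W₄: k=1: 0+18490+29·78·43=115756; k=2: 11310+1720+29·5·43=19265; k=3: 12470+0+29·8·43=22446 → min 19265 | W₂..W₅: k=2: 0+3072+78·5·8=6192; k=3: 3120+2752+78·8·8=10864; k=4: 18490+0+78·43·8=45322 → min 6192.
Length 5: W₁..W₅: k=1: 0+6192+29·78·8=24288; k=2: 11310+3072+29·5·8=15542; k=3: 12470+2752+29·8·8=17078; k=4: 19265+0+29·43·8=29241 → min 15542.
Optimal parenthesization: ((W₁ W₂) (W₃ (W₄ W₅))) with cost 15542.

15542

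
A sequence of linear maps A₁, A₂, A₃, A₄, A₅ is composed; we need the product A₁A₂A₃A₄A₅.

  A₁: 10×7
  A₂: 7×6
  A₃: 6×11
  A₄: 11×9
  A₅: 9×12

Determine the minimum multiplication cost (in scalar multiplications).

Adjacent pairs: A₁A₂ = 10·7·6 = 420; A₂A₃ = 7·6·11 = 462; A₃A₄ = 6·11·9 = 594; A₄A₅ = 11·9·12 = 1188.
Length 3: A₁..A₃: k=1: 0+462+10·7·11=1232; k=2: 420+0+10·6·11=1080 → min 1080 | A₂..A₄: k=2: 0+594+7·6·9=972; k=3: 462+0+7·11·9=1155 → min 972 | A₃..A₅: k=3: 0+1188+6·11·12=1980; k=4: 594+0+6·9·12=1242 → min 1242.
Length 4: A₁..A₄: k=1: 0+972+10·7·9=1602; k=2: 420+594+10·6·9=1554; k=3: 1080+0+10·11·9=2070 → min 1554 | A₂..A₅: k=2: 0+1242+7·6·12=1746; k=3: 462+1188+7·11·12=2574; k=4: 972+0+7·9·12=1728 → min 1728.
Length 5: A₁..A₅: k=1: 0+1728+10·7·12=2568; k=2: 420+1242+10·6·12=2382; k=3: 1080+1188+10·11·12=3588; k=4: 1554+0+10·9·12=2634 → min 2382.
Optimal order: ((A₁A₂)((A₃A₄)A₅)) with cost 2382.

2382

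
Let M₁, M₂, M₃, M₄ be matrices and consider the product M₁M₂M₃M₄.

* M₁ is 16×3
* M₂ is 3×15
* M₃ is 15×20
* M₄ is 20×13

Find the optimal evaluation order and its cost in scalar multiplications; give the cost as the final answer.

2304

Adjacent pairs: M₁M₂ = 16·3·15 = 720; M₂M₃ = 3·15·20 = 900; M₃M₄ = 15·20·13 = 3900.
Length 3: M₁..M₃: k=1: 0+900+16·3·20=1860; k=2: 720+0+16·15·20=5520 → min 1860 | M₂..M₄: k=2: 0+3900+3·15·13=4485; k=3: 900+0+3·20·13=1680 → min 1680.
Length 4: M₁..M₄: k=1: 0+1680+16·3·13=2304; k=2: 720+3900+16·15·13=7740; k=3: 1860+0+16·20·13=6020 → min 2304.
Optimal parenthesization: (M₁((M₂M₃)M₄)) with cost 2304.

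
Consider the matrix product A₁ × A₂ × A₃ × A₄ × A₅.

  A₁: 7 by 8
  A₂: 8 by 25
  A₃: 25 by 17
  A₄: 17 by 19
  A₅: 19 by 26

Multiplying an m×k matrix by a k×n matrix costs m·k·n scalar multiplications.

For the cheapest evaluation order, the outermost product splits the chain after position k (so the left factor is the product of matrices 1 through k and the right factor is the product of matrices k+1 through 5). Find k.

4

Adjacent pairs: A₁A₂ = 7·8·25 = 1400; A₂A₃ = 8·25·17 = 3400; A₃A₄ = 25·17·19 = 8075; A₄A₅ = 17·19·26 = 8398.
Length 3: A₁..A₃: k=1: 0+3400+7·8·17=4352; k=2: 1400+0+7·25·17=4375 → min 4352 | A₂..A₄: k=2: 0+8075+8·25·19=11875; k=3: 3400+0+8·17·19=5984 → min 5984 | A₃..A₅: k=3: 0+8398+25·17·26=19448; k=4: 8075+0+25·19·26=20425 → min 19448.
Length 4: A₁..A₄: k=1: 0+5984+7·8·19=7048; k=2: 1400+8075+7·25·19=12800; k=3: 4352+0+7·17·19=6613 → min 6613 | A₂..A₅: k=2: 0+19448+8·25·26=24648; k=3: 3400+8398+8·17·26=15334; k=4: 5984+0+8·19·26=9936 → min 9936.
Top-level splits: k=1: (A₁..A₁)·(A₂..A₅) → 0+9936+7·8·26 = 11392; k=2: (A₁..A₂)·(A₃..A₅) → 1400+19448+7·25·26 = 25398; k=3: (A₁..A₃)·(A₄..A₅) → 4352+8398+7·17·26 = 15844; k=4: (A₁..A₄)·(A₅..A₅) → 6613+0+7·19·26 = 10071.
Best split is after A₄, i.e. k = 4.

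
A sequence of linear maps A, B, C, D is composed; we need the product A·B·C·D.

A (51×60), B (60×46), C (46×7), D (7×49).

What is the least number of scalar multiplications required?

58233

Adjacent pairs: AB = 51·60·46 = 140760; BC = 60·46·7 = 19320; CD = 46·7·49 = 15778.
Length 3: A..C: k=1: 0+19320+51·60·7=40740; k=2: 140760+0+51·46·7=157182 → min 40740 | B..D: k=2: 0+15778+60·46·49=151018; k=3: 19320+0+60·7·49=39900 → min 39900.
Length 4: A..D: k=1: 0+39900+51·60·49=189840; k=2: 140760+15778+51·46·49=271492; k=3: 40740+0+51·7·49=58233 → min 58233.
Optimal order: ((A·(B·C))·D) with cost 58233.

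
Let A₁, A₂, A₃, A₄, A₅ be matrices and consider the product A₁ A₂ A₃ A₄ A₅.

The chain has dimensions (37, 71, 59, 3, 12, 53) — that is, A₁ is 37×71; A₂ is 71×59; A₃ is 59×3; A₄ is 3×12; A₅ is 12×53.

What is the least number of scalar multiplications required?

28239

Adjacent pairs: A₁A₂ = 37·71·59 = 154993; A₂A₃ = 71·59·3 = 12567; A₃A₄ = 59·3·12 = 2124; A₄A₅ = 3·12·53 = 1908.
Length 3: A₁..A₃: k=1: 0+12567+37·71·3=20448; k=2: 154993+0+37·59·3=161542 → min 20448 | A₂..A₄: k=2: 0+2124+71·59·12=52392; k=3: 12567+0+71·3·12=15123 → min 15123 | A₃..A₅: k=3: 0+1908+59·3·53=11289; k=4: 2124+0+59·12·53=39648 → min 11289.
Length 4: A₁..A₄: k=1: 0+15123+37·71·12=46647; k=2: 154993+2124+37·59·12=183313; k=3: 20448+0+37·3·12=21780 → min 21780 | A₂..A₅: k=2: 0+11289+71·59·53=233306; k=3: 12567+1908+71·3·53=25764; k=4: 15123+0+71·12·53=60279 → min 25764.
Length 5: A₁..A₅: k=1: 0+25764+37·71·53=164995; k=2: 154993+11289+37·59·53=281981; k=3: 20448+1908+37·3·53=28239; k=4: 21780+0+37·12·53=45312 → min 28239.
Optimal order: ((A₁ (A₂ A₃)) (A₄ A₅)) with cost 28239.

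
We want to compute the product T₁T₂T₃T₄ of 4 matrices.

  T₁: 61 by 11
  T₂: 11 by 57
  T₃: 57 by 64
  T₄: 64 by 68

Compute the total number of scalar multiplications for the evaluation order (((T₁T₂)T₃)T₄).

(T₁T₂): 61×11 by 11×57 → 61×57, cost 61·11·57 = 38247
((T₁T₂)T₃): 61×57 by 57×64 → 61×64, cost 61·57·64 = 222528; cumulative 260775
(((T₁T₂)T₃)T₄): 61×64 by 64×68 → 61×68, cost 61·64·68 = 265472; cumulative 526247
Total: 526247 scalar multiplications.

526247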